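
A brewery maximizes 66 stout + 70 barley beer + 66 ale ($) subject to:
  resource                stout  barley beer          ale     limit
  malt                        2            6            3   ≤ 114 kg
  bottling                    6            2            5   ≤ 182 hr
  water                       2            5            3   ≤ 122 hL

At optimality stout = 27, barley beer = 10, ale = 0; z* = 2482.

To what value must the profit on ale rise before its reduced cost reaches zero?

Check each constraint at x*: malt 114/114 (tight); bottling 182/182 (tight); water 104/122 (slack 18).
Slack constraints have shadow price 0 (complementary slackness).
From A_Bᵀ y = c: 2·y_malt + 6·y_bottling = 66; 6·y_malt + 2·y_bottling = 70.
This yields shadow prices y_malt = 9, y_bottling = 8.
ale enters the basis when its profit ≥ yᵀa₃ = 9·3 + 8·5 = 67.

67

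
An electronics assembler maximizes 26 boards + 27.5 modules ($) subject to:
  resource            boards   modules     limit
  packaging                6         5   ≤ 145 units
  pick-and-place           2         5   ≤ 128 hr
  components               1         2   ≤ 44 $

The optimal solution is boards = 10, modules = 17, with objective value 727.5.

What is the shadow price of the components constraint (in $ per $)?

Binding: packaging and components. Non-binding: pick-and-place (23 unused).
Since pick-and-place is not tight, its dual is 0.
Dual feasibility on the basic columns requires 6·y_packaging + 1·y_components = 26, 5·y_packaging + 2·y_components = 27.5.
This yields shadow prices y_packaging = 3.5, y_components = 5.
Shadow price of components = 5.

5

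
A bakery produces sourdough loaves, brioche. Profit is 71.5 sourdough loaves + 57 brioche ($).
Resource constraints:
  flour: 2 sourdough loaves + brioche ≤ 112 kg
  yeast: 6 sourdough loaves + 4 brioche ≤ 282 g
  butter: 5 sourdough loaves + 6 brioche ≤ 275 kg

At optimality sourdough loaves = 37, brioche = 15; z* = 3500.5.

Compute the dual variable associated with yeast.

9

Binding: yeast and butter. Non-binding: flour (23 unused).
Since flour is not tight, its dual is 0.
Dual feasibility on the basic columns requires 6·y_yeast + 5·y_butter = 71.5, 4·y_yeast + 6·y_butter = 57.
This yields shadow prices y_yeast = 9, y_butter = 3.5.
Shadow price of yeast = 9.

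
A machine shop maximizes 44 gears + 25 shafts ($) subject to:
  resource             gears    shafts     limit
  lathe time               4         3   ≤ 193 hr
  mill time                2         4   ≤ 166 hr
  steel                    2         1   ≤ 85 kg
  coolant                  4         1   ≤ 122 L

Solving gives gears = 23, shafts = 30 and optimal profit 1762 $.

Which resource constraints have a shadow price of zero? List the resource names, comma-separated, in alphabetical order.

lathe time, steel

lathe time: 182/193 (slack 11)
mill time: 166/166 (binding)
steel: 76/85 (slack 9)
coolant: 122/122 (binding)
By complementary slackness, a constraint with positive slack has shadow price 0 → lathe time, steel.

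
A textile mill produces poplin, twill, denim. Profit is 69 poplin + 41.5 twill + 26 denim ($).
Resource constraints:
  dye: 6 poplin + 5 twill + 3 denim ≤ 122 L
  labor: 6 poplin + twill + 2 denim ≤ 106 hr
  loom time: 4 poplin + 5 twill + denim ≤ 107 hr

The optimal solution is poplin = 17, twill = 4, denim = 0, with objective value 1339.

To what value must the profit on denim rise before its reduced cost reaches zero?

30.5

At the optimum: dye uses 122 of 122 (binding); labor uses 106 of 106 (binding); loom time uses 88 of 107 (slack = 19).
Slack constraints have shadow price 0 (complementary slackness).
The binding rows give the dual system: 6·y_dye + 6·y_labor = 69 and 5·y_dye + 1·y_labor = 41.5.
This yields shadow prices y_dye = 7.5, y_labor = 4.
denim enters the basis when its profit ≥ yᵀa₃ = 7.5·3 + 4·2 = 30.5.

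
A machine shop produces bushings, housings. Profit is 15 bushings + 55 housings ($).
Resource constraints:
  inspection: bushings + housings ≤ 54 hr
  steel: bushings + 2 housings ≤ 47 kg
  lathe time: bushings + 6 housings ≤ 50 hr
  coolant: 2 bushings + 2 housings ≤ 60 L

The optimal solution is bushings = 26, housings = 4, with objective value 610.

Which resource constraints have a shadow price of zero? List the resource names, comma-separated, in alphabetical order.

inspection, steel

inspection: 30/54 (slack 24)
steel: 34/47 (slack 13)
lathe time: 50/50 (binding)
coolant: 60/60 (binding)
By complementary slackness, a constraint with positive slack has shadow price 0 → inspection, steel.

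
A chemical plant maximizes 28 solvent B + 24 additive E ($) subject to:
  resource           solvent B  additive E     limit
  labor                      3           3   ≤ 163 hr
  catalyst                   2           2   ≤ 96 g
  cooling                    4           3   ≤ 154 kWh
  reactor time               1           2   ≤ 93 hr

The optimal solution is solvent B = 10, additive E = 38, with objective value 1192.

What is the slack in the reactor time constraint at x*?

reactor time used = 1·10 + 2·38 = 86; slack = 93 − 86 = 7.

7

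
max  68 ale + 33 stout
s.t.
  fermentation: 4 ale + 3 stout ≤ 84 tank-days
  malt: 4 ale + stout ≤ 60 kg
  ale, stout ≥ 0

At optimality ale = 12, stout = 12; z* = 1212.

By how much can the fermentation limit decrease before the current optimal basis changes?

Binding constraints: fermentation, malt. The basis is B = [[4,3],[4,1]] with det -8.
Per unit decrease in fermentation, x* moves by d = (0.125, -0.5).
The basis stays optimal until stout reaches 0; allowable decrease = 24 tank-days.

24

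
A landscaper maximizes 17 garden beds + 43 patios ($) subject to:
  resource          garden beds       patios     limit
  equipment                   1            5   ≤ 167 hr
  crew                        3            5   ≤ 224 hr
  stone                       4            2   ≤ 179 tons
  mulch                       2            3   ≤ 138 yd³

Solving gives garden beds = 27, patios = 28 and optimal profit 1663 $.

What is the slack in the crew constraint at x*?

crew used = 3·27 + 5·28 = 221; slack = 224 − 221 = 3.

3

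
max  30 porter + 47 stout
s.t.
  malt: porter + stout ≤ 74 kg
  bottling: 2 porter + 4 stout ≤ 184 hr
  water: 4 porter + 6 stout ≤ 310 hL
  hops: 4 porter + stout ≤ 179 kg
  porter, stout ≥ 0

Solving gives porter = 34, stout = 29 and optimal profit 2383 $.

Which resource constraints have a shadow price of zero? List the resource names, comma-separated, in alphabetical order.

malt: 63/74 (slack 11)
bottling: 184/184 (binding)
water: 310/310 (binding)
hops: 165/179 (slack 14)
By complementary slackness, a constraint with positive slack has shadow price 0 → hops, malt.

hops, malt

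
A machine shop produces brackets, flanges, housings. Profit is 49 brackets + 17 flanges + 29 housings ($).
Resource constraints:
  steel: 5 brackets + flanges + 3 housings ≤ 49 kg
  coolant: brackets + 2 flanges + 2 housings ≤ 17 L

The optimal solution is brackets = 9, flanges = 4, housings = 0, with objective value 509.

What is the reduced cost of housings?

Both steel and coolant are binding at x*.
From A_Bᵀ y = c: 5·y_steel + 1·y_coolant = 49; 1·y_steel + 2·y_coolant = 17.
This yields shadow prices y_steel = 9, y_coolant = 4.
Reduced cost of housings: c₃ − yᵀa₃ = 29 − (9·3 + 4·2) = 29 − 35 = -6.

-6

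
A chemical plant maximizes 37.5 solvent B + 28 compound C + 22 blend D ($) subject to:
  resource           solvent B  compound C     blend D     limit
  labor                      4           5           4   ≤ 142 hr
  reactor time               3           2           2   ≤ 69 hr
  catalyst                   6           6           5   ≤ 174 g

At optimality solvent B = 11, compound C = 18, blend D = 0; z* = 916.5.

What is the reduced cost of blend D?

-4.5

Check each constraint at x*: labor 134/142 (slack 8); reactor time 69/69 (tight); catalyst 174/174 (tight).
By complementary slackness, y = 0 for the non-binding constraint.
The binding rows give the dual system: 3·y_reactor time + 6·y_catalyst = 37.5 and 2·y_reactor time + 6·y_catalyst = 28.
Solving: y_reactor time = 9.5, y_catalyst = 1.5.
Reduced cost of blend D: c₃ − yᵀa₃ = 22 − (9.5·2 + 1.5·5) = 22 − 26.5 = -4.5.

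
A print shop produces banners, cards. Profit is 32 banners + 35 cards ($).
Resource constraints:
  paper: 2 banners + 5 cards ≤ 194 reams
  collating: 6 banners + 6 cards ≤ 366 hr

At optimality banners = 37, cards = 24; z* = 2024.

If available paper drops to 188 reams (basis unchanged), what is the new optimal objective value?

Both paper and collating are binding at x*.
From A_Bᵀ y = c: 2·y_paper + 6·y_collating = 32; 5·y_paper + 6·y_collating = 35.
This yields shadow prices y_paper = 1, y_collating = 5.
Δz = y_paper·Δb = 1 × (-6) = -6, so new z* = 2024 − 6 = 2018.

2018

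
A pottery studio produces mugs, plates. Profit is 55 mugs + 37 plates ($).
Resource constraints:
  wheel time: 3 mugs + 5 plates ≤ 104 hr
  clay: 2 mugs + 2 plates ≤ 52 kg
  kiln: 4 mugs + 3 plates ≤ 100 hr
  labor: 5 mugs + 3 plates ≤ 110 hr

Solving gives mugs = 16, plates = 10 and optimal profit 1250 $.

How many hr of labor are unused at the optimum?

labor used = 5·16 + 3·10 = 110; slack = 110 − 110 = 0.

0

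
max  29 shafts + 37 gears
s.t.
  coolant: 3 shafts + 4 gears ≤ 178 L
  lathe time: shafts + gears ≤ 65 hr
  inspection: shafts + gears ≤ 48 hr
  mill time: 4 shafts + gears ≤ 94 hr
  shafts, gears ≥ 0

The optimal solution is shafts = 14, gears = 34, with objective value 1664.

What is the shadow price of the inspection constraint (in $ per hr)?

5

Check each constraint at x*: coolant 178/178 (tight); lathe time 48/65 (slack 17); inspection 48/48 (tight); mill time 90/94 (slack 4).
By complementary slackness, y = 0 for the non-binding constraints.
From A_Bᵀ y = c: 3·y_coolant + 1·y_inspection = 29; 4·y_coolant + 1·y_inspection = 37.
Solving: y_coolant = 8, y_inspection = 5.
Shadow price of inspection = 5.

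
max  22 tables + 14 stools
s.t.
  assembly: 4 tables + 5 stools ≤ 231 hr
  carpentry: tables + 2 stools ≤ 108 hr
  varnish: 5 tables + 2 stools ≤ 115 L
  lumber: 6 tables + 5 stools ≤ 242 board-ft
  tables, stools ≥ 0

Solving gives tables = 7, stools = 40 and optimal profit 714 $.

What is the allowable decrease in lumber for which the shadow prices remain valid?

104

Binding constraints: varnish, lumber. The basis is B = [[5,2],[6,5]] with det 13.
Per unit decrease in lumber, x* moves by d = (0.1538, -0.3846).
The basis stays optimal until stools reaches 0; allowable decrease = 104 board-ft.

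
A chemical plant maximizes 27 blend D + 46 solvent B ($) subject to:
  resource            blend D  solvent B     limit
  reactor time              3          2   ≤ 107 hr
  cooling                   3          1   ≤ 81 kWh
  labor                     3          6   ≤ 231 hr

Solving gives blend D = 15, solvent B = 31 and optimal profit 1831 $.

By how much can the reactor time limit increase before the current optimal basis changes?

Binding constraints: reactor time, labor. The basis is B = [[3,2],[3,6]] with det 12.
Per unit increase in reactor time, x* moves by d = (0.5, -0.25).
The basis stays optimal until cooling becomes binding; allowable increase = 4 hr.

4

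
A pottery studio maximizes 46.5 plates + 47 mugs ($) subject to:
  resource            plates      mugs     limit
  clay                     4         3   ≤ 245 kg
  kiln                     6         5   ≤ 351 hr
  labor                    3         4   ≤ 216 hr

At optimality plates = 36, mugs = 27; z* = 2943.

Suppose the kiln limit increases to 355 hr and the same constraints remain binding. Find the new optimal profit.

2963

Binding: kiln and labor. Non-binding: clay (20 unused).
Since clay is not tight, its dual is 0.
Dual feasibility on the basic columns requires 6·y_kiln + 3·y_labor = 46.5, 5·y_kiln + 4·y_labor = 47.
Solving: y_kiln = 5, y_labor = 5.5.
Δz = y_kiln·Δb = 5 × (4) = 20, so new z* = 2943 + 20 = 2963.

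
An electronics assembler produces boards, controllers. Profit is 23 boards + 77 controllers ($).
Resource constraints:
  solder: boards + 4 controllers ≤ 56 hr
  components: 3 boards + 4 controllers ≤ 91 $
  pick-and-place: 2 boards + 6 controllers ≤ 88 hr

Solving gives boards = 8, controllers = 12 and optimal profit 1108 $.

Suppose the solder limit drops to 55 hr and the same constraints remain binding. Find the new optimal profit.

1100

At the optimum: solder uses 56 of 56 (binding); components uses 72 of 91 (slack = 19); pick-and-place uses 88 of 88 (binding).
By complementary slackness, y = 0 for the non-binding constraint.
From A_Bᵀ y = c: 1·y_solder + 2·y_pick-and-place = 23; 4·y_solder + 6·y_pick-and-place = 77.
Solving: y_solder = 8, y_pick-and-place = 7.5.
Δz = y_solder·Δb = 8 × (-1) = -8, so new z* = 1108 − 8 = 1100.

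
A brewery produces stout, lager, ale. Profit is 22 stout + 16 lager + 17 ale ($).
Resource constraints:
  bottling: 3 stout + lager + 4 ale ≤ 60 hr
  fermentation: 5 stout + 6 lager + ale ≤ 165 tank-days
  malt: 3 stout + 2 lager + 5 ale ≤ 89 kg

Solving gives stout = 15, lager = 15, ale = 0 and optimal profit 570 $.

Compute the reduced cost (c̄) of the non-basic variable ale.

-1

Check each constraint at x*: bottling 60/60 (tight); fermentation 165/165 (tight); malt 75/89 (slack 14).
Since malt is not tight, its dual is 0.
The binding rows give the dual system: 3·y_bottling + 5·y_fermentation = 22 and 1·y_bottling + 6·y_fermentation = 16.
→ y_bottling = 4 and y_fermentation = 2.
Reduced cost of ale: c₃ − yᵀa₃ = 17 − (4·4 + 2·1) = 17 − 18 = -1.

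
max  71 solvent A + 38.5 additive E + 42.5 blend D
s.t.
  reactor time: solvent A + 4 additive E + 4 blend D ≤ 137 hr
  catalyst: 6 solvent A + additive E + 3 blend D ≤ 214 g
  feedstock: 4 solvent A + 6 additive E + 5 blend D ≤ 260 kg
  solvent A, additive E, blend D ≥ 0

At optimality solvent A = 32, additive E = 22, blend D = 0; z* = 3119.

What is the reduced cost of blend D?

Check each constraint at x*: reactor time 120/137 (slack 17); catalyst 214/214 (tight); feedstock 260/260 (tight).
Slack constraints have shadow price 0 (complementary slackness).
From A_Bᵀ y = c: 6·y_catalyst + 4·y_feedstock = 71; 1·y_catalyst + 6·y_feedstock = 38.5.
Solving: y_catalyst = 8.5, y_feedstock = 5.
Reduced cost of blend D: c₃ − yᵀa₃ = 42.5 − (8.5·3 + 5·5) = 42.5 − 50.5 = -8.

-8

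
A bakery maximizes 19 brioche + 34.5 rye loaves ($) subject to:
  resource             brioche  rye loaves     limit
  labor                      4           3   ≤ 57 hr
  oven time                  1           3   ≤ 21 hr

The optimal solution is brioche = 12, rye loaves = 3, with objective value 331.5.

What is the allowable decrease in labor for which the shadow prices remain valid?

Binding constraints: labor, oven time. The basis is B = [[4,3],[1,3]] with det 9.
Per unit decrease in labor, x* moves by d = (-0.3333, 0.1111).
The basis stays optimal until brioche reaches 0; allowable decrease = 36 hr.

36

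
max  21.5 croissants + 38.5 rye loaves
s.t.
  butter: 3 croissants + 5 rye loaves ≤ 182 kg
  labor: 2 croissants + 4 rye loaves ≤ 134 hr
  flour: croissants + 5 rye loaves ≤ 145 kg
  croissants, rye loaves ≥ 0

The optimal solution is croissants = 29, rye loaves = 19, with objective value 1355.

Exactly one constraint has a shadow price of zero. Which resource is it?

butter: 182/182 (binding)
labor: 134/134 (binding)
flour: 124/145 (slack 21)
By complementary slackness, a constraint with positive slack has shadow price 0 → flour.

flour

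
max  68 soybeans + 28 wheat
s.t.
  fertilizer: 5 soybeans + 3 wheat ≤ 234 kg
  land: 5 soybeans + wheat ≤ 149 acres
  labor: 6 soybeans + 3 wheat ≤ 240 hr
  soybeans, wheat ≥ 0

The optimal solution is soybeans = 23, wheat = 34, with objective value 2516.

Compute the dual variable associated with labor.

Binding: land and labor. Non-binding: fertilizer (17 unused).
Since fertilizer is not tight, its dual is 0.
From A_Bᵀ y = c: 5·y_land + 6·y_labor = 68; 1·y_land + 3·y_labor = 28.
→ y_land = 4 and y_labor = 8.
Shadow price of labor = 8.

8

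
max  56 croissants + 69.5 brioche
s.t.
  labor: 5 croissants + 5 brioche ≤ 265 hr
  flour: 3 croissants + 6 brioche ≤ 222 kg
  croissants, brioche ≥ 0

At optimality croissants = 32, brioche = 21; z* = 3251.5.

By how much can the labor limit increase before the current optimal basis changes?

Binding constraints: labor, flour. The basis is B = [[5,5],[3,6]] with det 15.
Per unit increase in labor, x* moves by d = (0.4, -0.2).
The basis stays optimal until brioche reaches 0; allowable increase = 105 hr.

105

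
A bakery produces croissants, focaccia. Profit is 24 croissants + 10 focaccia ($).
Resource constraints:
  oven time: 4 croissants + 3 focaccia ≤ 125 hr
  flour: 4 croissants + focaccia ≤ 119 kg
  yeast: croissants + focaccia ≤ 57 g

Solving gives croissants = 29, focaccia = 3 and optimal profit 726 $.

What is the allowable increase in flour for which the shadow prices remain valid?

6

Binding constraints: oven time, flour. The basis is B = [[4,3],[4,1]] with det -8.
Per unit increase in flour, x* moves by d = (0.375, -0.5).
The basis stays optimal until focaccia reaches 0; allowable increase = 6 kg.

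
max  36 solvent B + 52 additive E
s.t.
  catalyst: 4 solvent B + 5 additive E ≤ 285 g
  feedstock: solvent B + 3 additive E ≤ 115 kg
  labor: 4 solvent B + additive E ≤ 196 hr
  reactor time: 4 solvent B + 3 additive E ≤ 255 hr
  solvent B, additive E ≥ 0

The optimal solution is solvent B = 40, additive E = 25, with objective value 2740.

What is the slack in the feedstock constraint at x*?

0

feedstock used = 1·40 + 3·25 = 115; slack = 115 − 115 = 0.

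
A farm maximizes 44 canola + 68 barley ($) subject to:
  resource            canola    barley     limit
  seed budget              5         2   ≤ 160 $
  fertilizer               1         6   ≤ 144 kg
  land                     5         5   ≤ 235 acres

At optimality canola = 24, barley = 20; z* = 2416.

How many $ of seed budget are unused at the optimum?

seed budget used = 5·24 + 2·20 = 160; slack = 160 − 160 = 0.

0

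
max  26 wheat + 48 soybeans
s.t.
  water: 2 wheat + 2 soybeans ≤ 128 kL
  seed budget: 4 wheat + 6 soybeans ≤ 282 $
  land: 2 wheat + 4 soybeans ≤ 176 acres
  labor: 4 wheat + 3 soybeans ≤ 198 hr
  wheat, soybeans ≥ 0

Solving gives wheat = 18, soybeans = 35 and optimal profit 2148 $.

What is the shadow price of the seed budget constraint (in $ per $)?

2

At the optimum: water uses 106 of 128 (slack = 22); seed budget uses 282 of 282 (binding); land uses 176 of 176 (binding); labor uses 177 of 198 (slack = 21).
Since water, labor are not tight, their duals are 0.
From A_Bᵀ y = c: 4·y_seed budget + 2·y_land = 26; 6·y_seed budget + 4·y_land = 48.
→ y_seed budget = 2 and y_land = 9.
Shadow price of seed budget = 2.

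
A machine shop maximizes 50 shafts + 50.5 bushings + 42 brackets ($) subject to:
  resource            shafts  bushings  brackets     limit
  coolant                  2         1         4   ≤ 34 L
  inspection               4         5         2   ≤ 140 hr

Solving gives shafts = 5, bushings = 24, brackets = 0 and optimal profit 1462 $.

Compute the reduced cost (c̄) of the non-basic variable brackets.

At the optimum: coolant uses 34 of 34 (binding); inspection uses 140 of 140 (binding).
The binding rows give the dual system: 2·y_coolant + 4·y_inspection = 50 and 1·y_coolant + 5·y_inspection = 50.5.
This yields shadow prices y_coolant = 8, y_inspection = 8.5.
Reduced cost of brackets: c₃ − yᵀa₃ = 42 − (8·4 + 8.5·2) = 42 − 49 = -7.

-7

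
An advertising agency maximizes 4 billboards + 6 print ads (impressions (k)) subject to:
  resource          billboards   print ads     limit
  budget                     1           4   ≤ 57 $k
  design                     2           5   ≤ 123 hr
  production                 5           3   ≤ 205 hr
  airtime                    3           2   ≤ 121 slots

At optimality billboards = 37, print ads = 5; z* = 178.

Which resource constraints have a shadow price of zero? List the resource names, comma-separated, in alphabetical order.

budget: 57/57 (binding)
design: 99/123 (slack 24)
production: 200/205 (slack 5)
airtime: 121/121 (binding)
By complementary slackness, a constraint with positive slack has shadow price 0 → design, production.

design, production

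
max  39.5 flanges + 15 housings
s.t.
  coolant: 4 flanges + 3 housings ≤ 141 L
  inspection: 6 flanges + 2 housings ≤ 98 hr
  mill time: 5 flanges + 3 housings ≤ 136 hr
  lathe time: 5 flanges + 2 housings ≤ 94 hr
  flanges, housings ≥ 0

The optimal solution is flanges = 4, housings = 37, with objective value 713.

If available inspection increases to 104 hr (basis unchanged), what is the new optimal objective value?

725

At the optimum: coolant uses 127 of 141 (slack = 14); inspection uses 98 of 98 (binding); mill time uses 131 of 136 (slack = 5); lathe time uses 94 of 94 (binding).
By complementary slackness, y = 0 for the non-binding constraints.
The binding rows give the dual system: 6·y_inspection + 5·y_lathe time = 39.5 and 2·y_inspection + 2·y_lathe time = 15.
Solving: y_inspection = 2, y_lathe time = 5.5.
Δz = y_inspection·Δb = 2 × (6) = 12, so new z* = 713 + 12 = 725.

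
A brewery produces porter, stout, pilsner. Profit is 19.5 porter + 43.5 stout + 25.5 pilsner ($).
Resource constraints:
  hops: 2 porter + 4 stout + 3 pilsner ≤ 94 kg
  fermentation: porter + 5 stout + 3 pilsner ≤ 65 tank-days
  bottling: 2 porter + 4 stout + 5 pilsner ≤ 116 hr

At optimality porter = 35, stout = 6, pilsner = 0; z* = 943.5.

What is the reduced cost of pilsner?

Binding: hops and fermentation. Non-binding: bottling (22 unused).
By complementary slackness, y = 0 for the non-binding constraint.
From A_Bᵀ y = c: 2·y_hops + 1·y_fermentation = 19.5; 4·y_hops + 5·y_fermentation = 43.5.
This yields shadow prices y_hops = 9, y_fermentation = 1.5.
Reduced cost of pilsner: c₃ − yᵀa₃ = 25.5 − (9·3 + 1.5·3) = 25.5 − 31.5 = -6.

-6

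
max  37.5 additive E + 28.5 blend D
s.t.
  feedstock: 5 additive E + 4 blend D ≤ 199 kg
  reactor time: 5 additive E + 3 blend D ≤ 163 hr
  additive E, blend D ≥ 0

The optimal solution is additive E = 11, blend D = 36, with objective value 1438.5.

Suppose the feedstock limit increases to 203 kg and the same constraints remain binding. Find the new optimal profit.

1462.5

Check each constraint at x*: feedstock 199/199 (tight); reactor time 163/163 (tight).
The binding rows give the dual system: 5·y_feedstock + 5·y_reactor time = 37.5 and 4·y_feedstock + 3·y_reactor time = 28.5.
This yields shadow prices y_feedstock = 6, y_reactor time = 1.5.
Δz = y_feedstock·Δb = 6 × (4) = 24, so new z* = 1438.5 + 24 = 1462.5.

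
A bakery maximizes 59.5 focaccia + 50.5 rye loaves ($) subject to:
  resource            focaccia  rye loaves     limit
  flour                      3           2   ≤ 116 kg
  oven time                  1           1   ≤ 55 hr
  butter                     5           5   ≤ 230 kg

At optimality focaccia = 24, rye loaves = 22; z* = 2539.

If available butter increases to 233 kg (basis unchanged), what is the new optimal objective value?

Check each constraint at x*: flour 116/116 (tight); oven time 46/55 (slack 9); butter 230/230 (tight).
Slack constraints have shadow price 0 (complementary slackness).
The binding rows give the dual system: 3·y_flour + 5·y_butter = 59.5 and 2·y_flour + 5·y_butter = 50.5.
→ y_flour = 9 and y_butter = 6.5.
Δz = y_butter·Δb = 6.5 × (3) = 19.5, so new z* = 2539 + 19.5 = 2558.5.

2558.5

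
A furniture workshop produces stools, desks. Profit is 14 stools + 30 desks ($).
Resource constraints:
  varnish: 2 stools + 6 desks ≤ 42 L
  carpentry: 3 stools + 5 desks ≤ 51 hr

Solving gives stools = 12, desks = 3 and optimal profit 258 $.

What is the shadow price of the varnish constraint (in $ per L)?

Both varnish and carpentry are binding at x*.
Dual feasibility on the basic columns requires 2·y_varnish + 3·y_carpentry = 14, 6·y_varnish + 5·y_carpentry = 30.
Solving: y_varnish = 2.5, y_carpentry = 3.
Shadow price of varnish = 2.5.

2.5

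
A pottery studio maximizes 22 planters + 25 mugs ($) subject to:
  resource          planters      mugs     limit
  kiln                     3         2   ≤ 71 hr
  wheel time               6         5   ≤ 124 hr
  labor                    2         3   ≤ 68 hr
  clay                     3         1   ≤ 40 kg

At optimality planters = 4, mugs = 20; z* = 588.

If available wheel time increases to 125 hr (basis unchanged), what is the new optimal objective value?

Binding: wheel time and labor. Non-binding: kiln (19 unused), clay (8 unused).
Since kiln, clay are not tight, their duals are 0.
From A_Bᵀ y = c: 6·y_wheel time + 2·y_labor = 22; 5·y_wheel time + 3·y_labor = 25.
Solving: y_wheel time = 2, y_labor = 5.
Δz = y_wheel time·Δb = 2 × (1) = 2, so new z* = 588 + 2 = 590.

590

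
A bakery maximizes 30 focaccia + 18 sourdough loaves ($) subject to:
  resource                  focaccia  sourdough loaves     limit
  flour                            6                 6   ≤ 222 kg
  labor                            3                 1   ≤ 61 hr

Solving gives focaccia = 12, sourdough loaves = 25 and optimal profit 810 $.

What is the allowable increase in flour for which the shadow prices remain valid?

Binding constraints: flour, labor. The basis is B = [[6,6],[3,1]] with det -12.
Per unit increase in flour, x* moves by d = (-0.0833, 0.25).
The basis stays optimal until focaccia reaches 0; allowable increase = 144 kg.

144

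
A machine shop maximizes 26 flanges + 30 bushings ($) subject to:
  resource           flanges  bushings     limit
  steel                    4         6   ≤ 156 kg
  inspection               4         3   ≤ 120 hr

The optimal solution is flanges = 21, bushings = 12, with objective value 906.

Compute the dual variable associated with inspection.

3

Check each constraint at x*: steel 156/156 (tight); inspection 120/120 (tight).
The binding rows give the dual system: 4·y_steel + 4·y_inspection = 26 and 6·y_steel + 3·y_inspection = 30.
→ y_steel = 3.5 and y_inspection = 3.
Shadow price of inspection = 3.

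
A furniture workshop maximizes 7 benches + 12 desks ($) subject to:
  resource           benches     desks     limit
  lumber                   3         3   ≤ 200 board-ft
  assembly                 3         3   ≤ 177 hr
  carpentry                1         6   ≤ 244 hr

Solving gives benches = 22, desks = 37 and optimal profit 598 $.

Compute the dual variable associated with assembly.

At the optimum: lumber uses 177 of 200 (slack = 23); assembly uses 177 of 177 (binding); carpentry uses 244 of 244 (binding).
Since lumber is not tight, its dual is 0.
From A_Bᵀ y = c: 3·y_assembly + 1·y_carpentry = 7; 3·y_assembly + 6·y_carpentry = 12.
This yields shadow prices y_assembly = 2, y_carpentry = 1.
Shadow price of assembly = 2.

2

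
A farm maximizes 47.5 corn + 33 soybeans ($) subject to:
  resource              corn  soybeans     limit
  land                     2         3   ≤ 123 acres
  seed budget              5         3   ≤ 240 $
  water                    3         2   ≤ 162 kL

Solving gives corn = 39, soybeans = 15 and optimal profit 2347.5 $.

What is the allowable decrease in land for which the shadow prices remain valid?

27

Binding constraints: land, seed budget. The basis is B = [[2,3],[5,3]] with det -9.
Per unit decrease in land, x* moves by d = (0.3333, -0.5556).
The basis stays optimal until soybeans reaches 0; allowable decrease = 27 acres.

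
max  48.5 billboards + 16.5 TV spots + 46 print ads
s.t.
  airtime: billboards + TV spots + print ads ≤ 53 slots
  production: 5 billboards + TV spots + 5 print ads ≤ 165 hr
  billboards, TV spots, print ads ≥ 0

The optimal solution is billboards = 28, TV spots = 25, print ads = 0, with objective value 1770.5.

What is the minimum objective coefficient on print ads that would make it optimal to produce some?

48.5

Check each constraint at x*: airtime 53/53 (tight); production 165/165 (tight).
From A_Bᵀ y = c: 1·y_airtime + 5·y_production = 48.5; 1·y_airtime + 1·y_production = 16.5.
This yields shadow prices y_airtime = 8.5, y_production = 8.
print ads enters the basis when its profit ≥ yᵀa₃ = 8.5·1 + 8·5 = 48.5.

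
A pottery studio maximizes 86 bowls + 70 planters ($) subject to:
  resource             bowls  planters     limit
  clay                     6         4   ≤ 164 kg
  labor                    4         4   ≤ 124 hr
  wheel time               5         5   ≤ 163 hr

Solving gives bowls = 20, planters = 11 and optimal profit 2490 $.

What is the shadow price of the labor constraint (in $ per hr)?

9.5

Check each constraint at x*: clay 164/164 (tight); labor 124/124 (tight); wheel time 155/163 (slack 8).
Since wheel time is not tight, its dual is 0.
From A_Bᵀ y = c: 6·y_clay + 4·y_labor = 86; 4·y_clay + 4·y_labor = 70.
This yields shadow prices y_clay = 8, y_labor = 9.5.
Shadow price of labor = 9.5.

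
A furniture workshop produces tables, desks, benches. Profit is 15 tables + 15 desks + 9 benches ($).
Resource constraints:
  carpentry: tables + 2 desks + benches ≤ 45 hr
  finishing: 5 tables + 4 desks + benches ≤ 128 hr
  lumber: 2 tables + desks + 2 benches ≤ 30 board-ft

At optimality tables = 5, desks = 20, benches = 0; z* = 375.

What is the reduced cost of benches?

At the optimum: carpentry uses 45 of 45 (binding); finishing uses 105 of 128 (slack = 23); lumber uses 30 of 30 (binding).
By complementary slackness, y = 0 for the non-binding constraint.
From A_Bᵀ y = c: 1·y_carpentry + 2·y_lumber = 15; 2·y_carpentry + 1·y_lumber = 15.
Solving: y_carpentry = 5, y_lumber = 5.
Reduced cost of benches: c₃ − yᵀa₃ = 9 − (5·1 + 5·2) = 9 − 15 = -6.

-6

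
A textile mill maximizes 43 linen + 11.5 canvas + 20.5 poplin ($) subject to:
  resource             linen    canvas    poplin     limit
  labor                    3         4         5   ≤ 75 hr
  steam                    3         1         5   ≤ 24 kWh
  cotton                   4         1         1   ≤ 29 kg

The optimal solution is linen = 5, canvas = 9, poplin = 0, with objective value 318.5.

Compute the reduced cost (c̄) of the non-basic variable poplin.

Check each constraint at x*: labor 51/75 (slack 24); steam 24/24 (tight); cotton 29/29 (tight).
Since labor is not tight, its dual is 0.
From A_Bᵀ y = c: 3·y_steam + 4·y_cotton = 43; 1·y_steam + 1·y_cotton = 11.5.
→ y_steam = 3 and y_cotton = 8.5.
Reduced cost of poplin: c₃ − yᵀa₃ = 20.5 − (3·5 + 8.5·1) = 20.5 − 23.5 = -3.

-3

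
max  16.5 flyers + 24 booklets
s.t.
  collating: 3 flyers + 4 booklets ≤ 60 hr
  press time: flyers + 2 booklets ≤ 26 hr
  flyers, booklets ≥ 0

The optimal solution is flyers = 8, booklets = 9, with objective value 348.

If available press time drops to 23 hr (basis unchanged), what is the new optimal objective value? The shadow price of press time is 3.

339

Δb = -3, so new z* = 348 + (3)·(-3) = 348 − 9 = 339.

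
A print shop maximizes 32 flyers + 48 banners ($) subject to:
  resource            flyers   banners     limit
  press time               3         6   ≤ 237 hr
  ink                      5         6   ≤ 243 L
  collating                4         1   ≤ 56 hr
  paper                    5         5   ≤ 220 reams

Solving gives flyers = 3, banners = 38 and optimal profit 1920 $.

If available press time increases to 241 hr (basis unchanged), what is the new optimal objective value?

Binding: press time and ink. Non-binding: collating (6 unused), paper (15 unused).
By complementary slackness, y = 0 for the non-binding constraints.
From A_Bᵀ y = c: 3·y_press time + 5·y_ink = 32; 6·y_press time + 6·y_ink = 48.
This yields shadow prices y_press time = 4, y_ink = 4.
Δz = y_press time·Δb = 4 × (4) = 16, so new z* = 1920 + 16 = 1936.

1936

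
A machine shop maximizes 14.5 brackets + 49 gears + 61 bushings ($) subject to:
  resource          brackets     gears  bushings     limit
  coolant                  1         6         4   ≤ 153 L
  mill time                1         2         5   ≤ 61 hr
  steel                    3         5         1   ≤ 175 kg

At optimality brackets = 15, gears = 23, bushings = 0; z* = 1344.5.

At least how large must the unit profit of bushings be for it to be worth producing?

At the optimum: coolant uses 153 of 153 (binding); mill time uses 61 of 61 (binding); steel uses 160 of 175 (slack = 15).
Slack constraints have shadow price 0 (complementary slackness).
From A_Bᵀ y = c: 1·y_coolant + 1·y_mill time = 14.5; 6·y_coolant + 2·y_mill time = 49.
Solving: y_coolant = 5, y_mill time = 9.5.
bushings enters the basis when its profit ≥ yᵀa₃ = 5·4 + 9.5·5 = 67.5.

67.5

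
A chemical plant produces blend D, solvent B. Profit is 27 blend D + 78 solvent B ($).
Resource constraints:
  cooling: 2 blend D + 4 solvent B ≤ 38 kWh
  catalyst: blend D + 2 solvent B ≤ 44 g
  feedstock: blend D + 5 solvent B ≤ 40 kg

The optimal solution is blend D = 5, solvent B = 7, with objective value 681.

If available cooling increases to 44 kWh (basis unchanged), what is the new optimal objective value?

At the optimum: cooling uses 38 of 38 (binding); catalyst uses 19 of 44 (slack = 25); feedstock uses 40 of 40 (binding).
Slack constraints have shadow price 0 (complementary slackness).
Dual feasibility on the basic columns requires 2·y_cooling + 1·y_feedstock = 27, 4·y_cooling + 5·y_feedstock = 78.
This yields shadow prices y_cooling = 9.5, y_feedstock = 8.
Δz = y_cooling·Δb = 9.5 × (6) = 57, so new z* = 681 + 57 = 738.

738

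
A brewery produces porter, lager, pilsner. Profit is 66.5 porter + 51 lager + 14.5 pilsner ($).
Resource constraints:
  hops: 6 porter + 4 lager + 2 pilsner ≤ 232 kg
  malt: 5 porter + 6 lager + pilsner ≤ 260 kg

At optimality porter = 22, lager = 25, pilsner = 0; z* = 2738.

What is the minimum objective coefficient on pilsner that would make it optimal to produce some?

20.5

Check each constraint at x*: hops 232/232 (tight); malt 260/260 (tight).
Dual feasibility on the basic columns requires 6·y_hops + 5·y_malt = 66.5, 4·y_hops + 6·y_malt = 51.
This yields shadow prices y_hops = 9, y_malt = 2.5.
pilsner enters the basis when its profit ≥ yᵀa₃ = 9·2 + 2.5·1 = 20.5.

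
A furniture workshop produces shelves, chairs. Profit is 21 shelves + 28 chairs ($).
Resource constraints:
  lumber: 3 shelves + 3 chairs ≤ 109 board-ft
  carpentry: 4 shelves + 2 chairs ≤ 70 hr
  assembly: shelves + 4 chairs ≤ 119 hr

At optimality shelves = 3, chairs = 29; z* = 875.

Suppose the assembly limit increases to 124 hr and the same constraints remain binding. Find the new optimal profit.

900

At the optimum: lumber uses 96 of 109 (slack = 13); carpentry uses 70 of 70 (binding); assembly uses 119 of 119 (binding).
Since lumber is not tight, its dual is 0.
The binding rows give the dual system: 4·y_carpentry + 1·y_assembly = 21 and 2·y_carpentry + 4·y_assembly = 28.
→ y_carpentry = 4 and y_assembly = 5.
Δz = y_assembly·Δb = 5 × (5) = 25, so new z* = 875 + 25 = 900.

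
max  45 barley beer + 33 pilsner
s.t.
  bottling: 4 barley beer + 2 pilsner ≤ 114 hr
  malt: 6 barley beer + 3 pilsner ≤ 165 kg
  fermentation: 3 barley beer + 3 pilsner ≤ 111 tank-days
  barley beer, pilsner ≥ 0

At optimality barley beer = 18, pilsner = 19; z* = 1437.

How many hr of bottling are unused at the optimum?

bottling used = 4·18 + 2·19 = 110; slack = 114 − 110 = 4.

4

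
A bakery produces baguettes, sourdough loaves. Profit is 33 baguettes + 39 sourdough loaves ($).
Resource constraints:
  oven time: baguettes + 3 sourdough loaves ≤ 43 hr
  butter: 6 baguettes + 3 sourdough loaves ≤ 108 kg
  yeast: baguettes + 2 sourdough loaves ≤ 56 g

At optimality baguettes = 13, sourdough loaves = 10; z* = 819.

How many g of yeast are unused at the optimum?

23

yeast used = 1·13 + 2·10 = 33; slack = 56 − 33 = 23.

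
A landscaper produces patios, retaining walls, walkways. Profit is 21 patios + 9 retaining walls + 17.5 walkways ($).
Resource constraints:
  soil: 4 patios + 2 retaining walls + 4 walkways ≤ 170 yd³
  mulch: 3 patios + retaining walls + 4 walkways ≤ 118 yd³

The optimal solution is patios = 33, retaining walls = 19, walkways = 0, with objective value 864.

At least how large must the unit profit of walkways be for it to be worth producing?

24

Check each constraint at x*: soil 170/170 (tight); mulch 118/118 (tight).
Dual feasibility on the basic columns requires 4·y_soil + 3·y_mulch = 21, 2·y_soil + 1·y_mulch = 9.
→ y_soil = 3 and y_mulch = 3.
walkways enters the basis when its profit ≥ yᵀa₃ = 3·4 + 3·4 = 24.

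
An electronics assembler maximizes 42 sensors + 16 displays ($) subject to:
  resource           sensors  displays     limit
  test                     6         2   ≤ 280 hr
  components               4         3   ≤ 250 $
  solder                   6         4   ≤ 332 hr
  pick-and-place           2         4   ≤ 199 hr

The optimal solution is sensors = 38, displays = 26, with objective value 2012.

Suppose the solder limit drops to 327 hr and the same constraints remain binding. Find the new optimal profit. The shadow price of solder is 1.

Δb = -5, so new z* = 2012 + (1)·(-5) = 2012 − 5 = 2007.

2007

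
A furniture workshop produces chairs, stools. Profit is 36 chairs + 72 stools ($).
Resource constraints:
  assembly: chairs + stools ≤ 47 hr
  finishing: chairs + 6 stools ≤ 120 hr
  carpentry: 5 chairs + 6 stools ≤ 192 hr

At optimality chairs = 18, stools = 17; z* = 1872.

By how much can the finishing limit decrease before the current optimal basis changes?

Binding constraints: finishing, carpentry. The basis is B = [[1,6],[5,6]] with det -24.
Per unit decrease in finishing, x* moves by d = (0.25, -0.2083).
The basis stays optimal until stools reaches 0; allowable decrease = 81.6 hr.

81.6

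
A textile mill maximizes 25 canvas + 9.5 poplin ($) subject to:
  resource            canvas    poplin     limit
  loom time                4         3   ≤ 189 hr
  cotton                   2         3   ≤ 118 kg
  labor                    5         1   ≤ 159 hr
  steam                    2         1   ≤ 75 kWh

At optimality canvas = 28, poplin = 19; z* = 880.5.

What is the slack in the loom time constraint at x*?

loom time used = 4·28 + 3·19 = 169; slack = 189 − 169 = 20.

20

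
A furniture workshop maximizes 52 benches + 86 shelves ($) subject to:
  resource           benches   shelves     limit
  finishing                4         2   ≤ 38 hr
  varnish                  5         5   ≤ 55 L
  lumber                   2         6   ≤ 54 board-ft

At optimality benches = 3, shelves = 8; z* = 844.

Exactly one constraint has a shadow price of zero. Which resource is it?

finishing: 28/38 (slack 10)
varnish: 55/55 (binding)
lumber: 54/54 (binding)
By complementary slackness, a constraint with positive slack has shadow price 0 → finishing.

finishing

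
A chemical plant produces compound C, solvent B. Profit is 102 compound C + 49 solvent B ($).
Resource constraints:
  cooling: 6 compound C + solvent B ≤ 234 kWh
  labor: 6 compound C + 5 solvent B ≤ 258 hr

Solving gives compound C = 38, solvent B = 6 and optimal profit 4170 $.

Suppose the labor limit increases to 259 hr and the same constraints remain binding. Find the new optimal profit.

Check each constraint at x*: cooling 234/234 (tight); labor 258/258 (tight).
The binding rows give the dual system: 6·y_cooling + 6·y_labor = 102 and 1·y_cooling + 5·y_labor = 49.
→ y_cooling = 9 and y_labor = 8.
Δz = y_labor·Δb = 8 × (1) = 8, so new z* = 4170 + 8 = 4178.

4178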